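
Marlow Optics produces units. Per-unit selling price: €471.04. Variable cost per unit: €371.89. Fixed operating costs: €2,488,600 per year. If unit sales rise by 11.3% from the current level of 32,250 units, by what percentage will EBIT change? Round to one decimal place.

+51.0%

At 32,250 units, contribution = 32,250 × €99.15 = €3,197,587.50.
Subtracting fixed costs: EBIT = €3,197,587.50 − €2,488,600 = €708,987.50.
DOL = contribution ÷ EBIT = €3,197,587.50 ÷ €708,987.50 = 4.5101.
%ΔEBIT = DOL × %ΔSales = 4.5101 × +11.3% = +51.0%.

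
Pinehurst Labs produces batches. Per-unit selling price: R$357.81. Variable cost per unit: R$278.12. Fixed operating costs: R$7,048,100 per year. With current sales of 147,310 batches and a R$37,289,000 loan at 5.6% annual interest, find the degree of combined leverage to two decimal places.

Total contribution margin = 147,310 × R$79.69 = R$11,739,133.90.
Operating income = contribution − fixed costs = R$11,739,133.90 − R$7,048,100 = R$4,691,033.90. Interest = R$2,088,184.00, so EBIT − I = R$2,602,849.90.
Degree of total leverage = total CM / (EBIT − interest) = R$11,739,133.90 / R$2,602,849.90 = 4.5101.

4.51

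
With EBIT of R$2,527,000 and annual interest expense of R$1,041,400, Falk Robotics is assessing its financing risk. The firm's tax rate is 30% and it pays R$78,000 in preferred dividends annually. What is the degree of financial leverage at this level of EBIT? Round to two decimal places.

1.84

Interest = R$1,041,400.00.
Preferred dividends grossed up pre-tax: R$78,000 / (1 − 0.30) = R$111,428.57.
DFL = EBIT ÷ [EBIT − I − D_p/(1−t)] = R$2,527,000 ÷ [R$2,527,000 − R$1,041,400.00 − R$111,428.57] = R$2,527,000 ÷ R$1,374,171.43 = 1.8389.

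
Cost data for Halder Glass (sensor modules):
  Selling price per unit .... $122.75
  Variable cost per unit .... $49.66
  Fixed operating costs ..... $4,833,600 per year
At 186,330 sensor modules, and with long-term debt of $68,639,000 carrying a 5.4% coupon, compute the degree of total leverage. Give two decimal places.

Total contribution margin = 186,330 × $73.09 = $13,618,859.70.
Subtracting fixed costs: EBIT = $13,618,859.70 − $4,833,600 = $8,785,259.70. Interest = $3,706,506.00, so EBIT − I = $5,078,753.70.
DCL = contribution ÷ (EBIT − I) = $13,618,859.70 ÷ $5,078,753.70 = 2.6815.

2.68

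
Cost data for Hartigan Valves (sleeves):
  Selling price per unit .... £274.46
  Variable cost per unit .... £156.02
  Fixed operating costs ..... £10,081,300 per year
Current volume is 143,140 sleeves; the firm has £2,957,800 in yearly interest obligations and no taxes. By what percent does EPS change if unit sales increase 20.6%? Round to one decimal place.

+89.2%

At 143,140 units, contribution = 143,140 × £118.44 = £16,953,501.60.
Operating income = contribution − fixed costs = £16,953,501.60 − £10,081,300 = £6,872,201.60.
After interest of £2,957,800.00, pre-tax earnings = £3,914,401.60.
Degree of combined leverage = contribution ÷ (EBIT − I) = £16,953,501.60 ÷ £3,914,401.60 = 4.3311.
%ΔEPS = DCL × %ΔSales = 4.3311 × +20.6% = +89.2%.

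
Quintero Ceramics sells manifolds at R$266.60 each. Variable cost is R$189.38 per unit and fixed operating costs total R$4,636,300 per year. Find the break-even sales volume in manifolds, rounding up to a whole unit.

Each unit contributes R$266.60 − R$189.38 = R$77.22.
Break-even Q = R$4,636,300 / R$77.22 = 60,040.15 → 60,041 manifolds.

60,041 manifolds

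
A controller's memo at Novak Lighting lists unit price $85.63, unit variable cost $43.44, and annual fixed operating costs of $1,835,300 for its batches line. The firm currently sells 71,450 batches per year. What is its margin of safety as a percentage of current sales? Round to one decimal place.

Each unit contributes $85.63 − $43.44 = $42.19. Break-even units = $1,835,300 ÷ $42.19 = 43,500.83; break-even revenue = 43,500.83 × $85.63 = $3,724,976.04.
Actual sales revenue = 71,450 × $85.63 = $6,118,263.50.
Margin of safety = ($6,118,263.50 − $3,724,976.04) ÷ $6,118,263.50 = 39.1%.

39.1%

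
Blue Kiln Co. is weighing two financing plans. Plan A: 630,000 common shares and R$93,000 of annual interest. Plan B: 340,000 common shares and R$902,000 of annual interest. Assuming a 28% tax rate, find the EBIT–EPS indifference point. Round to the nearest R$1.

R$1,850,483

Set EPS_A = EPS_B: (EBIT − R$93,000)(1 − 0.28) ÷ 630,000 = (EBIT − R$902,000)(1 − 0.28) ÷ 340,000.
Cancelling (1 − t) and cross-multiplying: 340,000·(EBIT − 93,000) = 630,000·(EBIT − 902,000).
Solving, EBIT = (902,000·630,000 − 93,000·340,000) / (630,000 − 340,000) = 536,640,000,000 / 290,000 = 1,850,482.76.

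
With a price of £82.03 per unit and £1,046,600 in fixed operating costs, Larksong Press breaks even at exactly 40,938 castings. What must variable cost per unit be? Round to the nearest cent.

At break-even, FC = Q × (P − VC), so P − VC = £1,046,600 ÷ 40,938 = £25.5655.
Hence VC = price − CM = £82.03 − £25.5655 = £56.46.

£56.46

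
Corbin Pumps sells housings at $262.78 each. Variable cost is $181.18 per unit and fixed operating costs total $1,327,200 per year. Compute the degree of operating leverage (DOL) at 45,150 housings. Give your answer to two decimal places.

1.56

Contribution at this volume is 45,150 × $81.60 = $3,684,240.00.
EBIT = $3,684,240.00 − $1,327,200 = $2,357,040.00.
So DOL = total CM / EBIT = $3,684,240.00 / $2,357,040.00 = 1.5631.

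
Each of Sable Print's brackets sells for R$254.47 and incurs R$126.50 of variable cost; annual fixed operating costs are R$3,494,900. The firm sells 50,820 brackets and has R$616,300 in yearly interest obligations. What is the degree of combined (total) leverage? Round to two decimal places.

2.72

At 50,820 units, contribution = 50,820 × R$127.97 = R$6,503,435.40.
EBIT = R$6,503,435.40 − R$3,494,900 = R$3,008,535.40. Interest = R$616,300.00, so EBIT − I = R$2,392,235.40.
Degree of total leverage = total CM / (EBIT − interest) = R$6,503,435.40 / R$2,392,235.40 = 2.7186.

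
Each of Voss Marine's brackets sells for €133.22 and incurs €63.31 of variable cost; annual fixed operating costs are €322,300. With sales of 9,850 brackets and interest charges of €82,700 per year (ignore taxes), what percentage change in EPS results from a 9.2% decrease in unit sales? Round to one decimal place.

-22.3%

At 9,850 units, contribution = 9,850 × €69.91 = €688,613.50.
Subtracting fixed costs: EBIT = €688,613.50 − €322,300 = €366,313.50.
After interest of €82,700.00, pre-tax earnings = €283,613.50.
Degree of combined leverage = contribution ÷ (EBIT − I) = €688,613.50 ÷ €283,613.50 = 2.4280.
EPS therefore changes by 2.4280 × (-9.2%) = -22.3%.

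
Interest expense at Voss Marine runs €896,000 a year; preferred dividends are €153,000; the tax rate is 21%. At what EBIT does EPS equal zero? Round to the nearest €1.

Grossing the preferred dividend up to pre-tax terms: €153,000 / (1 − 0.21) = €193,670.89.
EPS = 0 when EBIT covers interest plus the pre-tax preferred burden: €896,000 + €193,670.89 = €1,089,670.89.

€1,089,671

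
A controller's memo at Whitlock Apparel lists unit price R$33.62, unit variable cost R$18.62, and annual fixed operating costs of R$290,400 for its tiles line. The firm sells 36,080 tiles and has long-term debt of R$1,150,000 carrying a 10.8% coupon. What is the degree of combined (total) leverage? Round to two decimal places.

Total contribution margin = 36,080 × R$15.00 = R$541,200.00.
Operating income = contribution − fixed costs = R$541,200.00 − R$290,400 = R$250,800.00. Interest = R$124,200.00, so EBIT − I = R$126,600.00.
Degree of total leverage = total CM / (EBIT − interest) = R$541,200.00 / R$126,600.00 = 4.2749.

4.27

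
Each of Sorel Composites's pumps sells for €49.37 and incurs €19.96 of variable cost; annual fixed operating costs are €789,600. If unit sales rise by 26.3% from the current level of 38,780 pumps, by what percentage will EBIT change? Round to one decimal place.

+85.5%

At 38,780 units, contribution = 38,780 × €29.41 = €1,140,519.80.
Operating income = contribution − fixed costs = €1,140,519.80 − €789,600 = €350,919.80.
DOL = contribution ÷ EBIT = €1,140,519.80 ÷ €350,919.80 = 3.2501.
So EBIT moves 3.2501 × (+26.3%) = +85.5%.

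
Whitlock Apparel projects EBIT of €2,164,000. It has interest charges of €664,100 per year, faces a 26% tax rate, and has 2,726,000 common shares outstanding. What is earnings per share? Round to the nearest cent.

€0.41

Pre-tax income = €2,164,000 − €664,100.00 = €1,499,900.00.
Net income = €1,499,900.00 × (1 − 0.26) = €1,109,926.00.
Per share: €1,109,926.00 / 2,726,000 shares = €0.41.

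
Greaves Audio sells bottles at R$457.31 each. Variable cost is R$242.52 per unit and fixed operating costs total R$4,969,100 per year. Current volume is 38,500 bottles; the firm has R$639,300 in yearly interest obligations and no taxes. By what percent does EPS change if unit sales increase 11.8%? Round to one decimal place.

Contribution at this volume is 38,500 × R$214.79 = R$8,269,415.00.
Subtracting fixed costs: EBIT = R$8,269,415.00 − R$4,969,100 = R$3,300,315.00.
Interest = R$639,300.00, so EBIT − I = R$2,661,015.00.
DCL = total CM / (EBIT − I) = R$8,269,415.00 / R$2,661,015.00 = 3.1076.
%ΔEPS = DCL × %ΔSales = 3.1076 × +11.8% = +36.7%.

+36.7%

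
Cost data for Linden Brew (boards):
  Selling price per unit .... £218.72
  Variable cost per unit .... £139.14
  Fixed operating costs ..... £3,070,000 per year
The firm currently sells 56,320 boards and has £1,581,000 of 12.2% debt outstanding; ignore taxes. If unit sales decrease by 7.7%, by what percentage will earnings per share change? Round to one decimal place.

-28.3%

At 56,320 units, contribution = 56,320 × £79.58 = £4,481,945.60.
Operating income = contribution − fixed costs = £4,481,945.60 − £3,070,000 = £1,411,945.60.
Interest = £192,882.00, so EBIT − I = £1,219,063.60.
DCL = total CM / (EBIT − I) = £4,481,945.60 / £1,219,063.60 = 3.6765.
EPS therefore changes by 3.6765 × (-7.7%) = -28.3%.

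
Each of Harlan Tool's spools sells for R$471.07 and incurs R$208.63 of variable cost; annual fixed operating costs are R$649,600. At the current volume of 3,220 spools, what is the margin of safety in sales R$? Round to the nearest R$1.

R$350,838

Contribution margin per unit = R$471.07 − R$208.63 = R$262.44. Break-even units = R$649,600 ÷ R$262.44 = 2,475.23; break-even revenue = 2,475.23 × R$471.07 = R$1,166,007.74.
Actual sales revenue = 3,220 × R$471.07 = R$1,516,845.40.
Margin of safety = R$1,516,845.40 − R$1,166,007.74 = R$350,838.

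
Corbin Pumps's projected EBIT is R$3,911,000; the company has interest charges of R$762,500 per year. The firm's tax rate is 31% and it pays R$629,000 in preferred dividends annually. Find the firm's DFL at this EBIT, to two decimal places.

1.75

Annual interest charges come to R$762,500.00.
Pre-tax preferred-dividend burden = R$629,000 ÷ (1 − 0.31) = R$911,594.20.
DFL = EBIT ÷ [EBIT − I − D_p/(1−t)] = R$3,911,000 ÷ [R$3,911,000 − R$762,500.00 − R$911,594.20] = R$3,911,000 ÷ R$2,236,905.80 = 1.7484.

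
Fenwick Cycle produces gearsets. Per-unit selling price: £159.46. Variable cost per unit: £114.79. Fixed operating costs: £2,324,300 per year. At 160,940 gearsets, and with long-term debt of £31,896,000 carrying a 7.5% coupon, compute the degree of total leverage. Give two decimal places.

At 160,940 units, contribution = 160,940 × £44.67 = £7,189,189.80.
Operating income = contribution − fixed costs = £7,189,189.80 − £2,324,300 = £4,864,889.80. Interest = £2,392,200.00, so EBIT − I = £2,472,689.80.
Degree of total leverage = total CM / (EBIT − interest) = £7,189,189.80 / £2,472,689.80 = 2.9074.

2.91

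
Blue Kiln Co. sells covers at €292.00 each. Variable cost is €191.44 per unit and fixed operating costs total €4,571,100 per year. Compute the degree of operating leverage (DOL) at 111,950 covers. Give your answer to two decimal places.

1.68

Contribution at this volume is 111,950 × €100.56 = €11,257,692.00.
Operating income = contribution − fixed costs = €11,257,692.00 − €4,571,100 = €6,686,592.00.
Degree of operating leverage = €11,257,692.00 / €6,686,592.00 = 1.6836.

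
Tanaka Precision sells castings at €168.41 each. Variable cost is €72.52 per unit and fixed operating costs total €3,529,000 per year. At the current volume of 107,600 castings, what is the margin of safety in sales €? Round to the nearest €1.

Unit CM = price − variable cost = €168.41 − €72.52 = €95.89. Break-even units = €3,529,000 ÷ €95.89 = 36,802.59; break-even revenue = 36,802.59 × €168.41 = €6,197,923.56.
Current sales = 107,600 × €168.41 = €18,120,916.00.
Margin of safety = €18,120,916.00 − €6,197,923.56 = €11,922,992.

€11,922,992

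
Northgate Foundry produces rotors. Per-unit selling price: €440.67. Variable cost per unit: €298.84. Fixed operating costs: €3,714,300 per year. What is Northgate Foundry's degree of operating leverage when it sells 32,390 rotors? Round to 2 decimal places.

5.22

Total contribution margin = 32,390 × €141.83 = €4,593,873.70.
Operating income = contribution − fixed costs = €4,593,873.70 − €3,714,300 = €879,573.70.
So DOL = total CM / EBIT = €4,593,873.70 / €879,573.70 = 5.2228.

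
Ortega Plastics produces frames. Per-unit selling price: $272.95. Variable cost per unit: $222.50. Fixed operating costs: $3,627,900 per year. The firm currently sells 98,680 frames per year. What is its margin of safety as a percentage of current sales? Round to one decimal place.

Each unit contributes $272.95 − $222.50 = $50.45. Break-even units = $3,627,900 ÷ $50.45 = 71,910.80; break-even revenue = 71,910.80 × $272.95 = $19,628,053.62.
Current sales = 98,680 × $272.95 = $26,934,706.00.
Margin of safety = ($26,934,706.00 − $19,628,053.62) ÷ $26,934,706.00 = 27.1%.

27.1%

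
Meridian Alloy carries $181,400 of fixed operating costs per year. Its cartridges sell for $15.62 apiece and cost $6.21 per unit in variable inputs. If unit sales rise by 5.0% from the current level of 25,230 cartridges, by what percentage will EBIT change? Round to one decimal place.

Contribution at this volume is 25,230 × $9.41 = $237,414.30.
Operating income = contribution − fixed costs = $237,414.30 − $181,400 = $56,014.30.
So DOL = total CM / EBIT = $237,414.30 / $56,014.30 = 4.2385.
%ΔEBIT = DOL × %ΔSales = 4.2385 × +5.0% = +21.2%.

+21.2%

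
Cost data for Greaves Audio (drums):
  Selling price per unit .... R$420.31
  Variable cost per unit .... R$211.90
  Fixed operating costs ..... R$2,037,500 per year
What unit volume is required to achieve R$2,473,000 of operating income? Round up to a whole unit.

Contribution margin per unit = R$420.31 − R$211.90 = R$208.41.
Need Q such that Q × R$208.41 − R$2,037,500 = R$2,473,000, i.e. Q = R$4,510,500 / R$208.41 = 21,642.44 → 21,643.

21,643 drums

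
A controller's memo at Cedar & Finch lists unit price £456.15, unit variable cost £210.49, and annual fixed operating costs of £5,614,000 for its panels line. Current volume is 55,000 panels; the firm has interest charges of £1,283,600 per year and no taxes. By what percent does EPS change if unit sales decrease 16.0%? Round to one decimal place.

-32.7%

Contribution at this volume is 55,000 × £245.66 = £13,511,300.00.
EBIT = £13,511,300.00 − £5,614,000 = £7,897,300.00.
After interest of £1,283,600.00, pre-tax earnings = £6,613,700.00.
Degree of combined leverage = contribution ÷ (EBIT − I) = £13,511,300.00 ÷ £6,613,700.00 = 2.0429.
%ΔEPS = DCL × %ΔSales = 2.0429 × -16.0% = -32.7%.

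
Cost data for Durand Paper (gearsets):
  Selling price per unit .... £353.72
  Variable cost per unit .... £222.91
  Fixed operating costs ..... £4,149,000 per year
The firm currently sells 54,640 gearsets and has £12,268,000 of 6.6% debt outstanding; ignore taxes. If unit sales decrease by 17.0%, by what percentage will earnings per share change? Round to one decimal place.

-55.5%

At 54,640 units, contribution = 54,640 × £130.81 = £7,147,458.40.
Subtracting fixed costs: EBIT = £7,147,458.40 − £4,149,000 = £2,998,458.40.
Interest = £809,688.00, so EBIT − I = £2,188,770.40.
Degree of combined leverage = contribution ÷ (EBIT − I) = £7,147,458.40 ÷ £2,188,770.40 = 3.2655.
EPS therefore changes by 3.2655 × (-17.0%) = -55.5%.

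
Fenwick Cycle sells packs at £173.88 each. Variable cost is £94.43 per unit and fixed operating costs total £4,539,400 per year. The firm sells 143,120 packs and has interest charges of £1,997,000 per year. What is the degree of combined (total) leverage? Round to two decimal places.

Contribution at this volume is 143,120 × £79.45 = £11,370,884.00.
EBIT = £11,370,884.00 − £4,539,400 = £6,831,484.00. Interest = £1,997,000.00.
DOL = £11,370,884.00 ÷ £6,831,484.00 = 1.6645; DFL = £6,831,484.00 ÷ £4,834,484.00 = 1.4131.
DCL = DOL × DFL = 1.6645 × 1.4131 = 2.3521.

2.35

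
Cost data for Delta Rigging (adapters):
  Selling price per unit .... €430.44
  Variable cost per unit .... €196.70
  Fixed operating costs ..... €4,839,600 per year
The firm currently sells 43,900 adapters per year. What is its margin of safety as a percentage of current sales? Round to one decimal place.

Each unit contributes €430.44 − €196.70 = €233.74. Break-even units = €4,839,600 ÷ €233.74 = 20,705.06; break-even revenue = 20,705.06 × €430.44 = €8,912,284.69.
Actual sales revenue = 43,900 × €430.44 = €18,896,316.00.
Margin of safety = (€18,896,316.00 − €8,912,284.69) ÷ €18,896,316.00 = 52.8%.

52.8%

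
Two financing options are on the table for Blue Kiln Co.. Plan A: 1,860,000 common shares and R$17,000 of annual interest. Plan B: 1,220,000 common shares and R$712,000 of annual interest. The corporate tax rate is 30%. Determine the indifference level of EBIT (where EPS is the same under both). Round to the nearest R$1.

R$2,036,844

At indifference, (EBIT − 17,000)(1 − t)/1,860,000 = (EBIT − 712,000)(1 − t)/1,220,000.
Cancelling (1 − t) and cross-multiplying: 1,220,000·(EBIT − 17,000) = 1,860,000·(EBIT − 712,000).
Solving, EBIT = (712,000·1,860,000 − 17,000·1,220,000) / (1,860,000 − 1,220,000) = 1,303,580,000,000 / 640,000 = 2,036,843.75.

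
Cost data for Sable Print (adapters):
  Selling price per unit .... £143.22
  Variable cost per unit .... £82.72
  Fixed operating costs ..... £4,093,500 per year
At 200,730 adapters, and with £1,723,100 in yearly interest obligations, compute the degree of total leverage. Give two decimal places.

At 200,730 units, contribution = 200,730 × £60.50 = £12,144,165.00.
EBIT = £12,144,165.00 − £4,093,500 = £8,050,665.00. Interest = £1,723,100.00, so EBIT − I = £6,327,565.00.
Degree of total leverage = total CM / (EBIT − interest) = £12,144,165.00 / £6,327,565.00 = 1.9192.

1.92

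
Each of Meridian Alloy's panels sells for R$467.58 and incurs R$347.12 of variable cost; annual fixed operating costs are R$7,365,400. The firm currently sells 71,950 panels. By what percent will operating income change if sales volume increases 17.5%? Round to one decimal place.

+116.5%

Total contribution margin = 71,950 × R$120.46 = R$8,667,097.00.
EBIT = R$8,667,097.00 − R$7,365,400 = R$1,301,697.00.
Degree of operating leverage = R$8,667,097.00 / R$1,301,697.00 = 6.6583.
%ΔEBIT = DOL × %ΔSales = 6.6583 × +17.5% = +116.5%.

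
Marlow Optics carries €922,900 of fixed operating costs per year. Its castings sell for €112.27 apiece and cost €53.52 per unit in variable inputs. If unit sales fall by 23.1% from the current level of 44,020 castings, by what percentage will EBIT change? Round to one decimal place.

-35.9%

At 44,020 units, contribution = 44,020 × €58.75 = €2,586,175.00.
Operating income = contribution − fixed costs = €2,586,175.00 − €922,900 = €1,663,275.00.
So DOL = total CM / EBIT = €2,586,175.00 / €1,663,275.00 = 1.5549.
So EBIT moves 1.5549 × (-23.1%) = -35.9%.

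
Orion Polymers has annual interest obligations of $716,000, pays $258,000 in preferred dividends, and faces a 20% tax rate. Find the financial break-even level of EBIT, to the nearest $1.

Grossing the preferred dividend up to pre-tax terms: $258,000 / (1 − 0.20) = $322,500.00.
EPS = 0 when EBIT covers interest plus the pre-tax preferred burden: $716,000 + $322,500.00 = $1,038,500.00.

$1,038,500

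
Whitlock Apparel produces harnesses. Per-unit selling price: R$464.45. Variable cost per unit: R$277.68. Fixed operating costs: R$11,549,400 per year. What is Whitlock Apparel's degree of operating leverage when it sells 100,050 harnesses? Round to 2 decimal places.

Contribution at this volume is 100,050 × R$186.77 = R$18,686,338.50.
EBIT = R$18,686,338.50 − R$11,549,400 = R$7,136,938.50.
Degree of operating leverage = R$18,686,338.50 / R$7,136,938.50 = 2.6183.

2.62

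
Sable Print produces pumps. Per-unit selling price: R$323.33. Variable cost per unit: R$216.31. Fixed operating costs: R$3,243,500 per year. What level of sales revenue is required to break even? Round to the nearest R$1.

R$9,799,298

Contribution margin per unit = R$323.33 − R$216.31 = R$107.02, a CM ratio of R$107.02 ÷ R$323.33 = 0.3310.
Break-even sales = FC ÷ CM ratio = R$3,243,500 × R$323.33 / R$107.02 = R$9,799,298.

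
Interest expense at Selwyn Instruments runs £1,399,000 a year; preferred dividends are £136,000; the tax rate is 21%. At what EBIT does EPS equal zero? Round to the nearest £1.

Preferred dividends are paid after tax, so their pre-tax equivalent is £136,000 ÷ (1 − 0.21) = £172,151.90.
Financial break-even EBIT = interest + D_p ÷ (1 − t) = £1,399,000 + £172,151.90 = £1,571,151.90.

£1,571,152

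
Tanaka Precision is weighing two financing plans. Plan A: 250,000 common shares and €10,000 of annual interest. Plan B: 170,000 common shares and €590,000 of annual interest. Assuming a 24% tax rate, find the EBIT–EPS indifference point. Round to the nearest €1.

€1,822,500

Set EPS_A = EPS_B: (EBIT − €10,000)(1 − 0.24) ÷ 250,000 = (EBIT − €590,000)(1 − 0.24) ÷ 170,000.
Cancelling (1 − t) and cross-multiplying: 170,000·(EBIT − 10,000) = 250,000·(EBIT − 590,000).
Solving, EBIT = (590,000·250,000 − 10,000·170,000) / (250,000 − 170,000) = 145,800,000,000 / 80,000 = 1,822,500.00.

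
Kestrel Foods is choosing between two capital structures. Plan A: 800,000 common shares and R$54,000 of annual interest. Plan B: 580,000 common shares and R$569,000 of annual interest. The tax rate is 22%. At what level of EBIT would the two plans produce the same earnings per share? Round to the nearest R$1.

Set EPS_A = EPS_B: (EBIT − R$54,000)(1 − 0.22) ÷ 800,000 = (EBIT − R$569,000)(1 − 0.22) ÷ 580,000.
Cancelling (1 − t) and cross-multiplying: 580,000·(EBIT − 54,000) = 800,000·(EBIT − 569,000).
EBIT × (800,000 − 580,000) = 569,000 × 800,000 − 54,000 × 580,000 = 423,880,000,000, so EBIT = 423,880,000,000 ÷ 220,000 = 1,926,727.27.

R$1,926,727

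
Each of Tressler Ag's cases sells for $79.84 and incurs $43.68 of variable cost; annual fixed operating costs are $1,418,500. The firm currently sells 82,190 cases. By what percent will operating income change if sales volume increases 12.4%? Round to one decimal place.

+23.7%

Total contribution margin = 82,190 × $36.16 = $2,971,990.40.
Operating income = contribution − fixed costs = $2,971,990.40 − $1,418,500 = $1,553,490.40.
DOL = contribution ÷ EBIT = $2,971,990.40 ÷ $1,553,490.40 = 1.9131.
%ΔEBIT = DOL × %ΔSales = 1.9131 × +12.4% = +23.7%.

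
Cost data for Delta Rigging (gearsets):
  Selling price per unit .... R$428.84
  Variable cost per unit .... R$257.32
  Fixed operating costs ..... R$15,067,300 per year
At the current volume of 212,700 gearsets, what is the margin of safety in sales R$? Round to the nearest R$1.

Contribution margin per unit = R$428.84 − R$257.32 = R$171.52. Break-even units = R$15,067,300 ÷ R$171.52 = 87,845.73; break-even revenue = 87,845.73 × R$428.84 = R$37,671,763.83.
Current sales = 212,700 × R$428.84 = R$91,214,268.00.
Margin of safety = R$91,214,268.00 − R$37,671,763.83 = R$53,542,504.

R$53,542,504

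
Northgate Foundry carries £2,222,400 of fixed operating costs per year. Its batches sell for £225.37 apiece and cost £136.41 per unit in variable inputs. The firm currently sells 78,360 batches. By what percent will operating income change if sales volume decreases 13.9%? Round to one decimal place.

Contribution at this volume is 78,360 × £88.96 = £6,970,905.60.
Operating income = contribution − fixed costs = £6,970,905.60 − £2,222,400 = £4,748,505.60.
DOL = contribution ÷ EBIT = £6,970,905.60 ÷ £4,748,505.60 = 1.4680.
So EBIT moves 1.4680 × (-13.9%) = -20.4%.

-20.4%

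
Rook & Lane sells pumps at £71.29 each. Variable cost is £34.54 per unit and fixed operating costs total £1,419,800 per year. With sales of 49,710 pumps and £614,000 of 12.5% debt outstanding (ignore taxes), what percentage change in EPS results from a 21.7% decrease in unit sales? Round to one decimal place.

At 49,710 units, contribution = 49,710 × £36.75 = £1,826,842.50.
EBIT = £1,826,842.50 − £1,419,800 = £407,042.50.
Interest = £76,750.00, so EBIT − I = £330,292.50.
DCL = total CM / (EBIT − I) = £1,826,842.50 / £330,292.50 = 5.5310.
%ΔEPS = DCL × %ΔSales = 5.5310 × -21.7% = -120.0%.

-120.0%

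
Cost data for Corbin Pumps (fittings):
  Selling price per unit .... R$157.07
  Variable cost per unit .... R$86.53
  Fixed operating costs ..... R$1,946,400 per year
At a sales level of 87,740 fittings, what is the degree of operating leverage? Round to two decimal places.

Contribution at this volume is 87,740 × R$70.54 = R$6,189,179.60.
Operating income = contribution − fixed costs = R$6,189,179.60 − R$1,946,400 = R$4,242,779.60.
Degree of operating leverage = R$6,189,179.60 / R$4,242,779.60 = 1.4588.

1.46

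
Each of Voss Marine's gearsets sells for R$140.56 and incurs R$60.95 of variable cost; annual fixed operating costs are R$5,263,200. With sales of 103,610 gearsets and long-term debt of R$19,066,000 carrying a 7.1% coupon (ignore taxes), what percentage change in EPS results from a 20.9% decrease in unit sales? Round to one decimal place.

Total contribution margin = 103,610 × R$79.61 = R$8,248,392.10.
Operating income = contribution − fixed costs = R$8,248,392.10 − R$5,263,200 = R$2,985,192.10.
After interest of R$1,353,686.00, pre-tax earnings = R$1,631,506.10.
Degree of combined leverage = contribution ÷ (EBIT − I) = R$8,248,392.10 ÷ R$1,631,506.10 = 5.0557.
EPS therefore changes by 5.0557 × (-20.9%) = -105.7%.

-105.7%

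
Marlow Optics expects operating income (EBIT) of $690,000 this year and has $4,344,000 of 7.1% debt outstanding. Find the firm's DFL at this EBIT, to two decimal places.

Annual interest charges come to $308,424.00.
Degree of financial leverage = EBIT / (EBIT − interest) = $690,000 / $381,576.00 = 1.8083.

1.81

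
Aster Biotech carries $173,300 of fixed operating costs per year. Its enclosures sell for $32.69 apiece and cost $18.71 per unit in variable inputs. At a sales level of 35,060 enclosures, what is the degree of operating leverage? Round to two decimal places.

Contribution at this volume is 35,060 × $13.98 = $490,138.80.
EBIT = $490,138.80 − $173,300 = $316,838.80.
Degree of operating leverage = $490,138.80 / $316,838.80 = 1.5470.

1.55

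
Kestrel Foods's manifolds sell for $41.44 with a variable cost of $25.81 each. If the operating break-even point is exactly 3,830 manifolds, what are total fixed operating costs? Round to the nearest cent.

Contribution margin per unit = $41.44 − $25.81 = $15.63.
Fixed costs = break-even units × CM = 3,830 × $15.63 = $59,862.90.

$59,862.90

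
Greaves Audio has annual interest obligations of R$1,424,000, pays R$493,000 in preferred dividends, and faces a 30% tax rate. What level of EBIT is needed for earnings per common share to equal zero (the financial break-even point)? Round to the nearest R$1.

R$2,128,286

Grossing the preferred dividend up to pre-tax terms: R$493,000 / (1 − 0.30) = R$704,285.71.
EPS = 0 when EBIT covers interest plus the pre-tax preferred burden: R$1,424,000 + R$704,285.71 = R$2,128,285.71.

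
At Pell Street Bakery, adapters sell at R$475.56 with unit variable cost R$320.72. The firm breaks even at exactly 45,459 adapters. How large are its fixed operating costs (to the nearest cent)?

Each unit contributes R$475.56 − R$320.72 = R$154.84.
Since BE = FC / CM, FC = 45,459 × R$154.84 = R$7,038,871.56.

R$7,038,871.56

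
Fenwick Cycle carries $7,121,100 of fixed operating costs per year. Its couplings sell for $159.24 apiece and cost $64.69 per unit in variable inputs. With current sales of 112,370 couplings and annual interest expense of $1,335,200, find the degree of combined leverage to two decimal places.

4.90

Total contribution margin = 112,370 × $94.55 = $10,624,583.50.
Subtracting fixed costs: EBIT = $10,624,583.50 − $7,121,100 = $3,503,483.50. Interest = $1,335,200.00, so EBIT − I = $2,168,283.50.
DCL = contribution ÷ (EBIT − I) = $10,624,583.50 ÷ $2,168,283.50 = 4.9000.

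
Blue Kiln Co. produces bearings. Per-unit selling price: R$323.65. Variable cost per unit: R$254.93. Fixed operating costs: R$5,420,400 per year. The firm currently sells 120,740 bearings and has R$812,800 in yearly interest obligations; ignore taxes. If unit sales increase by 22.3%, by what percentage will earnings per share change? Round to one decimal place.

Total contribution margin = 120,740 × R$68.72 = R$8,297,252.80.
Subtracting fixed costs: EBIT = R$8,297,252.80 − R$5,420,400 = R$2,876,852.80.
After interest of R$812,800.00, pre-tax earnings = R$2,064,052.80.
DCL = total CM / (EBIT − I) = R$8,297,252.80 / R$2,064,052.80 = 4.0199.
%ΔEPS = DCL × %ΔSales = 4.0199 × +22.3% = +89.6%.

+89.6%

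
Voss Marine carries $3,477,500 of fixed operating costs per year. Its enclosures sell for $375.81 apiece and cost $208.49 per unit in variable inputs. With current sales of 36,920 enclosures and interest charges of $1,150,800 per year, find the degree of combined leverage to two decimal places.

3.99

Total contribution margin = 36,920 × $167.32 = $6,177,454.40.
Operating income = contribution − fixed costs = $6,177,454.40 − $3,477,500 = $2,699,954.40. Interest = $1,150,800.00, so EBIT − I = $1,549,154.40.
DCL = contribution ÷ (EBIT − I) = $6,177,454.40 ÷ $1,549,154.40 = 3.9876.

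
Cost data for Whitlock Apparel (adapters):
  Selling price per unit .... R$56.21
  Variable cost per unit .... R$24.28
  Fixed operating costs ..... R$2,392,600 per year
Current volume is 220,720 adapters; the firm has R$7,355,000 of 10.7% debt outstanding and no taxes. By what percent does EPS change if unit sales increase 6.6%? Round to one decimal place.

Total contribution margin = 220,720 × R$31.93 = R$7,047,589.60.
Operating income = contribution − fixed costs = R$7,047,589.60 − R$2,392,600 = R$4,654,989.60.
Interest = R$786,985.00, so EBIT − I = R$3,868,004.60.
DCL = total CM / (EBIT − I) = R$7,047,589.60 / R$3,868,004.60 = 1.8220.
EPS therefore changes by 1.8220 × (+6.6%) = +12.0%.

+12.0%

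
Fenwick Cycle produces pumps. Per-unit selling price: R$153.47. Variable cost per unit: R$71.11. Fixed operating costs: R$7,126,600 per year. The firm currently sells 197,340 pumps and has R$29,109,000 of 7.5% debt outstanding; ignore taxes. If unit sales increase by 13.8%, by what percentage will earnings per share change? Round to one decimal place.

+32.3%

At 197,340 units, contribution = 197,340 × R$82.36 = R$16,252,922.40.
Operating income = contribution − fixed costs = R$16,252,922.40 − R$7,126,600 = R$9,126,322.40.
Interest = R$2,183,175.00, so EBIT − I = R$6,943,147.40.
DCL = total CM / (EBIT − I) = R$16,252,922.40 / R$6,943,147.40 = 2.3409.
EPS therefore changes by 2.3409 × (+13.8%) = +32.3%.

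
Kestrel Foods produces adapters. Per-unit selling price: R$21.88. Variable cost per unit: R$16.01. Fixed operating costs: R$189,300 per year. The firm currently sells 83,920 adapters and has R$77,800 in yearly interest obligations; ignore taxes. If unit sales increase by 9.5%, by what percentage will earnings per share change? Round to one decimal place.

At 83,920 units, contribution = 83,920 × R$5.87 = R$492,610.40.
EBIT = R$492,610.40 − R$189,300 = R$303,310.40.
After interest of R$77,800.00, pre-tax earnings = R$225,510.40.
Degree of combined leverage = contribution ÷ (EBIT − I) = R$492,610.40 ÷ R$225,510.40 = 2.1844.
EPS therefore changes by 2.1844 × (+9.5%) = +20.8%.

+20.8%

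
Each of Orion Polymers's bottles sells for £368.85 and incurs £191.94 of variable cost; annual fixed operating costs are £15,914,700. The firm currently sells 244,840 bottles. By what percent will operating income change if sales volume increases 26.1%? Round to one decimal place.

Contribution at this volume is 244,840 × £176.91 = £43,314,644.40.
EBIT = £43,314,644.40 − £15,914,700 = £27,399,944.40.
Degree of operating leverage = £43,314,644.40 / £27,399,944.40 = 1.5808.
Operating income changes by 1.5808 × +26.1% = +41.3%.

+41.3%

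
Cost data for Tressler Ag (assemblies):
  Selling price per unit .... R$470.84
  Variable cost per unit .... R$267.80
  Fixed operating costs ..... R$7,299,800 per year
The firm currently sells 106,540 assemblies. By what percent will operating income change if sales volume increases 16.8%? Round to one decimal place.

+25.4%

Total contribution margin = 106,540 × R$203.04 = R$21,631,881.60.
Subtracting fixed costs: EBIT = R$21,631,881.60 − R$7,299,800 = R$14,332,081.60.
Degree of operating leverage = R$21,631,881.60 / R$14,332,081.60 = 1.5093.
%ΔEBIT = DOL × %ΔSales = 1.5093 × +16.8% = +25.4%.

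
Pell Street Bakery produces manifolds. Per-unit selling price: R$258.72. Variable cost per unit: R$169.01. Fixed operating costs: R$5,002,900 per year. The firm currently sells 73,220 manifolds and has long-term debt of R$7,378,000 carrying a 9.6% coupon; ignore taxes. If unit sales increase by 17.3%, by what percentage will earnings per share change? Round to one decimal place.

+132.5%

Contribution at this volume is 73,220 × R$89.71 = R$6,568,566.20.
EBIT = R$6,568,566.20 − R$5,002,900 = R$1,565,666.20.
Interest = R$708,288.00, so EBIT − I = R$857,378.20.
DCL = total CM / (EBIT − I) = R$6,568,566.20 / R$857,378.20 = 7.6612.
%ΔEPS = DCL × %ΔSales = 7.6612 × +17.3% = +132.5%.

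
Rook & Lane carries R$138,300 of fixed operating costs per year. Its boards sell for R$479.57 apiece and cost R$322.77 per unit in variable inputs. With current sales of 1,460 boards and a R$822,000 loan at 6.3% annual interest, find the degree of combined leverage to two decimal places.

At 1,460 units, contribution = 1,460 × R$156.80 = R$228,928.00.
Operating income = contribution − fixed costs = R$228,928.00 − R$138,300 = R$90,628.00. Interest = R$51,786.00.
DOL = R$228,928.00 ÷ R$90,628.00 = 2.5260; DFL = R$90,628.00 ÷ R$38,842.00 = 2.3332.
DCL = DOL × DFL = 2.5260 × 2.3332 = 5.8937.

5.89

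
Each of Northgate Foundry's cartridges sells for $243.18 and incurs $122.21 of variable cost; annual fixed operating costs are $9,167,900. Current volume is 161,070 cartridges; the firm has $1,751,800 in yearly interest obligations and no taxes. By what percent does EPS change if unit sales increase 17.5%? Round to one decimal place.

+39.8%

At 161,070 units, contribution = 161,070 × $120.97 = $19,484,637.90.
Operating income = contribution − fixed costs = $19,484,637.90 − $9,167,900 = $10,316,737.90.
After interest of $1,751,800.00, pre-tax earnings = $8,564,937.90.
Degree of combined leverage = contribution ÷ (EBIT − I) = $19,484,637.90 ÷ $8,564,937.90 = 2.2749.
EPS therefore changes by 2.2749 × (+17.5%) = +39.8%.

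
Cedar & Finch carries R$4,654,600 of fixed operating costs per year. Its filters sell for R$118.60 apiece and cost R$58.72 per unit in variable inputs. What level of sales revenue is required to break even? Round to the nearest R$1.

R$9,219,031

Contribution margin per unit = R$118.60 − R$58.72 = R$59.88, a CM ratio of R$59.88 ÷ R$118.60 = 0.5049.
Break-even revenue = fixed costs × price ÷ CM = R$4,654,600 × R$118.60 ÷ R$59.88 = R$9,219,031.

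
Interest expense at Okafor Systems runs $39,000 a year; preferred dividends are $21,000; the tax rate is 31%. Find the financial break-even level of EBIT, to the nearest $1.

$69,435

Grossing the preferred dividend up to pre-tax terms: $21,000 / (1 − 0.31) = $30,434.78.
EPS = 0 when EBIT covers interest plus the pre-tax preferred burden: $39,000 + $30,434.78 = $69,434.78.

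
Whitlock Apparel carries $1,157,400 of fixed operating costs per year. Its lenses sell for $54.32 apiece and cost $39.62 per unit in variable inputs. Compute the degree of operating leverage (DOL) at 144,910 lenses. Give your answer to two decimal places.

At 144,910 units, contribution = 144,910 × $14.70 = $2,130,177.00.
Operating income = contribution − fixed costs = $2,130,177.00 − $1,157,400 = $972,777.00.
DOL = contribution ÷ EBIT = $2,130,177.00 ÷ $972,777.00 = 2.1898.

2.19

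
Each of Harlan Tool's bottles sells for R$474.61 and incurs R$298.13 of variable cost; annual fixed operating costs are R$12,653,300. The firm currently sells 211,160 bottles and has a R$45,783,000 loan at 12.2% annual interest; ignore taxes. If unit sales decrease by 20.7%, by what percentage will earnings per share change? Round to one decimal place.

Total contribution margin = 211,160 × R$176.48 = R$37,265,516.80.
Operating income = contribution − fixed costs = R$37,265,516.80 − R$12,653,300 = R$24,612,216.80.
After interest of R$5,585,526.00, pre-tax earnings = R$19,026,690.80.
Degree of combined leverage = contribution ÷ (EBIT − I) = R$37,265,516.80 ÷ R$19,026,690.80 = 1.9586.
EPS therefore changes by 1.9586 × (-20.7%) = -40.5%.

-40.5%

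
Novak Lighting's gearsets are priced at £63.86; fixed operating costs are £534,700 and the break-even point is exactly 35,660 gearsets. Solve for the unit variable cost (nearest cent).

Contribution per unit must be FC / Q = £534,700 / 35,660 = £14.9944.
Hence VC = price − CM = £63.86 − £14.9944 = £48.87.

£48.87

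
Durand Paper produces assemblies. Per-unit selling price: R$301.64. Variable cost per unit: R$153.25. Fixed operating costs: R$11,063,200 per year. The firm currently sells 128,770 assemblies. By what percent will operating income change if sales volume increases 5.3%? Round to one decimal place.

+12.6%

Contribution at this volume is 128,770 × R$148.39 = R$19,108,180.30.
Subtracting fixed costs: EBIT = R$19,108,180.30 − R$11,063,200 = R$8,044,980.30.
So DOL = total CM / EBIT = R$19,108,180.30 / R$8,044,980.30 = 2.3752.
So EBIT moves 2.3752 × (+5.3%) = +12.6%.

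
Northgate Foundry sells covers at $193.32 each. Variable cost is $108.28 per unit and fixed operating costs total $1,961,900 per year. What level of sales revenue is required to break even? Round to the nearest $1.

CM per unit = $193.32 − $108.28 = $85.04; CM ratio = $85.04 / $193.32 = 0.4399.
Break-even revenue = fixed costs × price ÷ CM = $1,961,900 × $193.32 ÷ $85.04 = $4,459,954.

$4,459,954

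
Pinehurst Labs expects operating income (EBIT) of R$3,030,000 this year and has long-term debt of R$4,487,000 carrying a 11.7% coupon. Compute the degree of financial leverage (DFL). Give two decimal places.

1.21

Annual interest charges come to R$524,979.00.
DFL = EBIT ÷ (EBIT − I) = R$3,030,000 ÷ (R$3,030,000 − R$524,979.00) = R$3,030,000 ÷ R$2,505,021.00 = 1.2096.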